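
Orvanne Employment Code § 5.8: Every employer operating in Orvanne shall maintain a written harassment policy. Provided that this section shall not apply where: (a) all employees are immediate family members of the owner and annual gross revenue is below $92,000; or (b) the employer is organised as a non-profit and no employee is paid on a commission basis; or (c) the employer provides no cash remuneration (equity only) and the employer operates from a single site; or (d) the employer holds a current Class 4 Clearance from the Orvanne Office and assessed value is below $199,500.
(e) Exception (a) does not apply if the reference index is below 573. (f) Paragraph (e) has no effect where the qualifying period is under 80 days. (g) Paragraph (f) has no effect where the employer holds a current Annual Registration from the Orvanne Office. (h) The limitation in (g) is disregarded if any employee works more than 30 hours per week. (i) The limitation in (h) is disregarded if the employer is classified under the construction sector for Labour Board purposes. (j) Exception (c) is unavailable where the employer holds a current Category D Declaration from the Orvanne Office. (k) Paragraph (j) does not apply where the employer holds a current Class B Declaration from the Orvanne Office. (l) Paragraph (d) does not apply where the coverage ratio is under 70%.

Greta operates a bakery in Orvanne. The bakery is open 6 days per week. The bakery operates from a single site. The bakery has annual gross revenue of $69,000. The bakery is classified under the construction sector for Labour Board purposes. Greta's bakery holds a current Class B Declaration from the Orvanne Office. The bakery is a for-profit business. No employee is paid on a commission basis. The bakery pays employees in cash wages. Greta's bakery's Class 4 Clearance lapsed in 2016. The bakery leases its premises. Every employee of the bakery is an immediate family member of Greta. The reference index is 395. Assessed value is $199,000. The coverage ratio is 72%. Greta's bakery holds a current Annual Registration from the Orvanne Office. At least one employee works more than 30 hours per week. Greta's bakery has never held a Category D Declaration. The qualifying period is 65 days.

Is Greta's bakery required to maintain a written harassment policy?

Yes — Greta's bakery must maintain a written harassment policy.

Exception (a)'s conditions are all satisfied: every employee is an immediate family member; annual gross revenue is $69,000, below the $92,000 limit. However, paragraphs (e)–(i) must be considered: (e) operates — the reference index is 395, below the 573 limit. (f) would limit (e) — the qualifying period is 65 days, under the 80 days limit — but (g) sets (f) aside: (g) operates against (f): a current Annual Registration is held. (h) applies (at least one employee exceeds 30 hours/week), but is displaced by (i): (i) operates against (h): the bakery is classified under the construction sector. (a) is therefore removed.
Exception (b) does not apply: the employer is for-profit.
Exception (c) requires that the employer provides no cash remuneration (equity only); but employees are paid cash wages, so (c) is unavailable.
Exception (d) fails — the Class 4 Clearance is not current.
No exception is made out. Greta's bakery falls within the general rule.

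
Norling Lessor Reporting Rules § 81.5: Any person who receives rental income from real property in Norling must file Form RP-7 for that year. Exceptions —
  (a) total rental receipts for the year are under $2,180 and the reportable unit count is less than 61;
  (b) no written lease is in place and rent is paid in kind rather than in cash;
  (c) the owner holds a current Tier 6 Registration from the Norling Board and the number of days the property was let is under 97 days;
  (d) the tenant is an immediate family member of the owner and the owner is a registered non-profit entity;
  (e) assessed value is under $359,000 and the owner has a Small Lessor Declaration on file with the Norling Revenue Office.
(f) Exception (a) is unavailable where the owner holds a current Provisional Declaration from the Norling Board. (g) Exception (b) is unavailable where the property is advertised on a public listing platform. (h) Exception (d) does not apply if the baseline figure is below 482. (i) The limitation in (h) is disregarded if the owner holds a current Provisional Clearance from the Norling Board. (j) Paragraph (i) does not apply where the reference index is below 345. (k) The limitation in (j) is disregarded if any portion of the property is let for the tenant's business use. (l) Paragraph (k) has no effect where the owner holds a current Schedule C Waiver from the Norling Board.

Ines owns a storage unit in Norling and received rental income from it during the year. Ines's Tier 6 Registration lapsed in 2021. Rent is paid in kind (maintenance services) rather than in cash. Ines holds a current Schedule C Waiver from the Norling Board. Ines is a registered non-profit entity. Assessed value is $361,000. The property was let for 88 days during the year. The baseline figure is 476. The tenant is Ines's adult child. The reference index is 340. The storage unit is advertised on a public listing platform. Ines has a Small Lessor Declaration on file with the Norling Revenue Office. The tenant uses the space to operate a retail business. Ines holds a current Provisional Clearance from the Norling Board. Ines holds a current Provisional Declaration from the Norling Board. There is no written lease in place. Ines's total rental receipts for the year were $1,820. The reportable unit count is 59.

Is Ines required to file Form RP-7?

Yes — Ines must file Form RP-7.

Exception (a): total rental receipts for the year are $1,820, under the $2,180 limit; the reportable unit count is 59, less than the 61 limit — every condition holds. Turning to paragraph (f): (f) applies — a current Provisional Declaration is held. (a) is therefore removed.
Exception (b)'s conditions are all satisfied: there is no written lease; rent is paid in kind. Turning to paragraph (g): (g) operates against (b): the property is publicly advertised. (b) is therefore removed.
Exception (c) fails — no current Tier 6 Registration is held.
All of (d)'s requirements are met (the tenant is an immediate family member; Ines is a registered non-profit). Turning to paragraphs (h)–(l): (h) operates — the baseline figure is 476, below the 482 limit. (i) would limit (h) — a current Provisional Clearance is held — but (j) sets (i) aside: (j) operates against (i): the reference index is 340, below the 345 limit. (k) would limit (j) — the space is let for business use — but (l) sets (k) aside: (l) operates against (k): a current Schedule C Waiver is held. (d) is therefore removed.
Exception (e) fails — assessed value is $361,000, not under $359,000.
No exception applies. The general rule governs.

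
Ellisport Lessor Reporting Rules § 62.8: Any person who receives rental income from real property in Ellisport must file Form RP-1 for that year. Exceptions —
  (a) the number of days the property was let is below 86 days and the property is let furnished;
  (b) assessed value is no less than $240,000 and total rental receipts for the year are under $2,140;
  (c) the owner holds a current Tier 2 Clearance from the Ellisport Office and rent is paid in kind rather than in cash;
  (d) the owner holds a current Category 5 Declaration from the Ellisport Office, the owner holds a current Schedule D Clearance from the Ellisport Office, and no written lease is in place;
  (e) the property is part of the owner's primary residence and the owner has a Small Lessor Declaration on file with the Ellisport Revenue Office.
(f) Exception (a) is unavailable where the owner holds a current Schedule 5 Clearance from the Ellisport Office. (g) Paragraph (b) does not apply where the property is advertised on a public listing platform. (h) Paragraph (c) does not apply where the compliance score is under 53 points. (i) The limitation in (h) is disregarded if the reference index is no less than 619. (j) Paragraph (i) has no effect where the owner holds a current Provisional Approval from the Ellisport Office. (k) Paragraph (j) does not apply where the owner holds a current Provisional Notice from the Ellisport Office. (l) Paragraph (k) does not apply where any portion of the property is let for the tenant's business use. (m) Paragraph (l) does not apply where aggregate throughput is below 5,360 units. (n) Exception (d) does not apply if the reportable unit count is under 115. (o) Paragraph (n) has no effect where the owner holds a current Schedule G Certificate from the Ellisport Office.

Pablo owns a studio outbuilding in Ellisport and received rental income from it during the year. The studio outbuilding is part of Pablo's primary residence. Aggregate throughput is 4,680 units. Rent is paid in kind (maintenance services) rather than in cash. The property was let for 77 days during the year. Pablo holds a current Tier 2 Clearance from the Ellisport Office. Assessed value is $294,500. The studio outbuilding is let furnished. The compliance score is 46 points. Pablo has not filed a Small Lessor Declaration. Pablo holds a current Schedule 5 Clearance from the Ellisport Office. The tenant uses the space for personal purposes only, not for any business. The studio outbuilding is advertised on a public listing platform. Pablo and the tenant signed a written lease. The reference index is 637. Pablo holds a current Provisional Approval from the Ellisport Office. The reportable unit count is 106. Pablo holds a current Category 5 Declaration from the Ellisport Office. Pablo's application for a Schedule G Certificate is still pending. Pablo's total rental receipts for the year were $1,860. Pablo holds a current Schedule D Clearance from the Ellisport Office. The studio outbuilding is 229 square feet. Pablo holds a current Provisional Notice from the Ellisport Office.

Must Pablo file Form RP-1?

All of (a)'s requirements are met (the number of days the property was let is 77 days, below the 86 days limit; the property is let furnished). But applying paragraph (f): (f) applies — a current Schedule 5 Clearance is held. (a) is therefore removed.
Exception (b) is satisfied on its face — assessed value is $294,500, meeting the $240,000 threshold; total rental receipts for the year are $1,860, under the $2,140 limit. But: (g) operates against (b): the property is publicly advertised. So (b) is unavailable.
Exception (c) is satisfied on its face — a current Tier 2 Clearance is held; rent is paid in kind. As to paragraphs (h)–(m): (h) would limit (c) — the compliance score is 46 points, under the 53 points limit — but (i) sets (h) aside: (i) operates against (h): the reference index is 637, meeting the 619 threshold. (j) is engaged (a current Provisional Approval is held), but is overridden by (k): (k) is triggered — a current Provisional Notice is held. (l), which would lift (k), is not engaged — the space is used for personal purposes only. So (c) applies.
Exception (d) requires that no written lease is in place; but a written lease is in place, so (d) is unavailable.
Exception (e) does not apply: no Small Lessor Declaration is on file.

No — exception (c) applies; Pablo is not required to file Form RP-1.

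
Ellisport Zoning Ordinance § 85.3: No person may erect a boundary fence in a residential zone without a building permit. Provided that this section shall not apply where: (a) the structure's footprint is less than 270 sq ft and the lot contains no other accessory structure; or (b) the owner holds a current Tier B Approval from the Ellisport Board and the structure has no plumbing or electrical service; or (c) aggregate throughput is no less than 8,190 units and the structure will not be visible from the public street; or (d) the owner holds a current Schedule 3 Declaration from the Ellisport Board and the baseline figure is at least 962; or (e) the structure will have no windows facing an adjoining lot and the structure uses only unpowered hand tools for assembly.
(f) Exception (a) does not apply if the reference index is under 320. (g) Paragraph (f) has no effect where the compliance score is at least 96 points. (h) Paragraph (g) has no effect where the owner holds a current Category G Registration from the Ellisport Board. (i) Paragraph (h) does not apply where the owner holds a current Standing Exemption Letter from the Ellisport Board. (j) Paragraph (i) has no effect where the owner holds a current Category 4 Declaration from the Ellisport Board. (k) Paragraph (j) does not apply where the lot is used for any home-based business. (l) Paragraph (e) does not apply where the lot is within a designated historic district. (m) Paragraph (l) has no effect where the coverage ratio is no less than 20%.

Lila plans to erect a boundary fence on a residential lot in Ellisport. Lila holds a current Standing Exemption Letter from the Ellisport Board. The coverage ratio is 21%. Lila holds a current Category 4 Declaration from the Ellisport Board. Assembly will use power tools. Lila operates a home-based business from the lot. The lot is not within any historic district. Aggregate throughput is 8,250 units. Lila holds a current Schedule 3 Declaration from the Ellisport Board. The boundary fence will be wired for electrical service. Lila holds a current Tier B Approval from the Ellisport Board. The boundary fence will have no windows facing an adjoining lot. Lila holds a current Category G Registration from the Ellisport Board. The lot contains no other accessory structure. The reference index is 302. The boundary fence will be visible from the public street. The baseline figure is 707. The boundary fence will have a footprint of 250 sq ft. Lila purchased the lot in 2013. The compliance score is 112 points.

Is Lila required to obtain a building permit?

Exception (a) is satisfied on its face — the structure's footprint is 250 sq ft, less than the 270 sq ft limit; the lot has no other accessory structure. Considering the limiting provisions: (f) would limit (a) — the reference index is 302, under the 320 limit — but (g) sets (f) aside: (g) operates against (f): the compliance score is 112 points, meeting the 96 points threshold. (h) would limit (g) — a current Category G Registration is held — but (i) sets (h) aside: (i) operates against (h): a current Standing Exemption Letter is held. (j) is engaged (a current Category 4 Declaration is held), but is displaced by (k): (k) operates against (j): a home-based business operates on the lot. (a) remains available.
Exception (b) does not apply: electrical service is planned.
Exception (c) fails — the structure will be visible from the street.
Exception (d) fails — the baseline figure is 707, short of 962.
Exception (e) requires that the structure uses only unpowered hand tools for assembly; but assembly uses power tools, so (e) is unavailable.

No — exception (a) applies; Lila does not need a building permit.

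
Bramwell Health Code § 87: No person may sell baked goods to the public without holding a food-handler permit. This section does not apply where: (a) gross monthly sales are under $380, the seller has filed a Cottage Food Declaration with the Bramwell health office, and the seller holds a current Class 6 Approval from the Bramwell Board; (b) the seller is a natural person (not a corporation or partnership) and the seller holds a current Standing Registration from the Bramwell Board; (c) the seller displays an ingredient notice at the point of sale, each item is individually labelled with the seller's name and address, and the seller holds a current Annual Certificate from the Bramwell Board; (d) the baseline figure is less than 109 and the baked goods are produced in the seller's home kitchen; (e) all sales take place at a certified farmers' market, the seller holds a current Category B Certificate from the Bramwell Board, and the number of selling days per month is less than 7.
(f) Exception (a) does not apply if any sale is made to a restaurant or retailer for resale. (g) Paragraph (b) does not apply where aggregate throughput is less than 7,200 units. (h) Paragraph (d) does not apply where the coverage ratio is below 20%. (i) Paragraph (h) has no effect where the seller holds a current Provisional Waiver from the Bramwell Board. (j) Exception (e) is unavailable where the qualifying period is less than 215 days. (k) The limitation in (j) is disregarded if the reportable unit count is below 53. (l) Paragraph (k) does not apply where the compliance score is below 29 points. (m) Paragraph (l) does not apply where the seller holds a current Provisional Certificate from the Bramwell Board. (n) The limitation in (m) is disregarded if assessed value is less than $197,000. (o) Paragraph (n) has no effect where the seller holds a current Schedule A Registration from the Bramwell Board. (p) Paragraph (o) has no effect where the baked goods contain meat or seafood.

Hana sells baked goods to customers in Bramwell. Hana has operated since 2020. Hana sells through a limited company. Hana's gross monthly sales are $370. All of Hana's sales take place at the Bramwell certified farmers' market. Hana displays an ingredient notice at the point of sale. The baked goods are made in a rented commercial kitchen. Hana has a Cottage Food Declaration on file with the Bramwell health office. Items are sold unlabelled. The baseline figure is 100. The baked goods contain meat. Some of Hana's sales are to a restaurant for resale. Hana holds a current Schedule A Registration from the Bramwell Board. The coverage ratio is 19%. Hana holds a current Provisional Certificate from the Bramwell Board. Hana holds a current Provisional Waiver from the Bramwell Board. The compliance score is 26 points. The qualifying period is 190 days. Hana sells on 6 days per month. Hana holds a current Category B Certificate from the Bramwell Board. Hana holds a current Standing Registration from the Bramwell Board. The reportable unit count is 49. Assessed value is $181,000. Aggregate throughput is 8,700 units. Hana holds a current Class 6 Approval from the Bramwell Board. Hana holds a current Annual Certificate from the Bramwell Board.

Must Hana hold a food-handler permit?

Yes — Hana must hold a food-handler permit.

All of (a)'s requirements are met (gross monthly sales are $370, under the $380 limit; a Cottage Food Declaration is on file; a current Class 6 Approval is held). But: (f) operates — some sales are to a restaurant for resale. So (a) is unavailable.
Exception (b) fails — the seller operates through a limited company.
Exception (c) requires that each item is individually labelled with the seller's name and address; but items are sold unlabelled, so (c) is unavailable.
Exception (d) does not apply: the baked goods are made in a commercial kitchen, not a home kitchen.
Exception (e)'s conditions are all satisfied: all sales are at a certified farmers' market; a current Category B Certificate is held; the number of selling days per month is 6, less than the 7 limit. But: (j) is triggered — the qualifying period is 190 days, less than the 215 days limit. (k) is engaged (the reportable unit count is 49, below the 53 limit), but is displaced by (l): (l) operates — the compliance score is 26 points, below the 29 points limit. (m) operates (a current Provisional Certificate is held), but yields to (n): (n) operates against (m): assessed value is $181,000, less than the $197,000 limit. (o) is engaged (a current Schedule A Registration is held), but is overridden by (p): (p) operates against (o): the baked goods contain meat. Exception (e) does not apply.
No exception applies. The general rule governs.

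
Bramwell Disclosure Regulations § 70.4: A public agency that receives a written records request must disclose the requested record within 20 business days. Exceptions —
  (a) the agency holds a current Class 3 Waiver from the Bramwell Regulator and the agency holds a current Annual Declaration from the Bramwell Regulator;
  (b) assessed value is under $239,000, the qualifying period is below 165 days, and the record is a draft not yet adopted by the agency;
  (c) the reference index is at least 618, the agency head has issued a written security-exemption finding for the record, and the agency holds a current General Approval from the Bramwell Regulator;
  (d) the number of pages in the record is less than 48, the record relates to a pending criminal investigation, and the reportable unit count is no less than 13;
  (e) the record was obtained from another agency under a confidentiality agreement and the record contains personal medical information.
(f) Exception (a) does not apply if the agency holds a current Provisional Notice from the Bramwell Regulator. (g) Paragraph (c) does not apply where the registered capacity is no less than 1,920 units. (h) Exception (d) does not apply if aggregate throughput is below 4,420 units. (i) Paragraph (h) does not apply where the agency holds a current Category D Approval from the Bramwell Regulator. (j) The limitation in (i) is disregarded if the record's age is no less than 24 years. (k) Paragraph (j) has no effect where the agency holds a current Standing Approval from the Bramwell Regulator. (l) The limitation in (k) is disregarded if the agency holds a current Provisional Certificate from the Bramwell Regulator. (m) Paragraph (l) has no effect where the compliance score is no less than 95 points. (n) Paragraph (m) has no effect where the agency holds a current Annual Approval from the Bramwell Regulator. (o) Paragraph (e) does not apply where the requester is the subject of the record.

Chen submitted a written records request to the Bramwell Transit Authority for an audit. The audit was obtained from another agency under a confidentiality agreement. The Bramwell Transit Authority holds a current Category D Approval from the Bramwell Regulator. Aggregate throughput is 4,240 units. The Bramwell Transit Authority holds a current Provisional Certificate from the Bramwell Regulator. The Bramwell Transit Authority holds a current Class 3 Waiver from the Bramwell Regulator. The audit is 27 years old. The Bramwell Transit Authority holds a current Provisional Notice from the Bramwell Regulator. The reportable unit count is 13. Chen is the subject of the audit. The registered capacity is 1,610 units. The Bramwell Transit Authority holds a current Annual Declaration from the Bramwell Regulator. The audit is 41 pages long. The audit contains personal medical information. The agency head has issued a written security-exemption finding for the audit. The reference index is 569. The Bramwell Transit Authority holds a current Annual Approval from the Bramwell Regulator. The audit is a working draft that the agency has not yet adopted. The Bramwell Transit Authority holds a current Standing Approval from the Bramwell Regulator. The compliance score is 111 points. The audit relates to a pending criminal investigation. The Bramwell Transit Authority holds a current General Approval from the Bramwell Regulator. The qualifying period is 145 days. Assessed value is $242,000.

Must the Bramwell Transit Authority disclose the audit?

Yes — the Bramwell Transit Authority must disclose the audit.

Exception (a) is satisfied on its face — a current Class 3 Waiver is held; a current Annual Declaration is held. However, paragraph (f) must be considered: (f) operates — a current Provisional Notice is held. So (a) is unavailable.
Exception (b) does not apply: assessed value is $242,000, not under $239,000.
Exception (c) requires that the reference index is at least 618; but the reference index is 569, short of 618, so (c) is unavailable.
Exception (d) is satisfied on its face — the number of pages in the record is 41, less than the 48 limit; the audit relates to a pending investigation; the reportable unit count is 13, meeting the 13 threshold. However, paragraphs (h)–(n) must be considered: (h) is engaged — aggregate throughput is 4,240 units, below the 4,420 units limit. (i) would limit (h) — a current Category D Approval is held — but (j) sets (i) aside: (j) operates against (i): the record's age is 27 years, meeting the 24 years threshold. (k) is engaged (a current Standing Approval is held), but is displaced by (l): (l) is triggered — a current Provisional Certificate is held. (m) would limit (l) — the compliance score is 111 points, meeting the 95 points threshold — but (n) sets (m) aside: (n) operates against (m): a current Annual Approval is held. So (d) is unavailable.
Exception (e) is satisfied on its face — the audit was obtained under a confidentiality agreement; the audit contains personal medical information. But: (o) operates against (e): Chen is the subject of the audit. Exception (e) does not apply.
Every exception is unavailable, so the rule governs.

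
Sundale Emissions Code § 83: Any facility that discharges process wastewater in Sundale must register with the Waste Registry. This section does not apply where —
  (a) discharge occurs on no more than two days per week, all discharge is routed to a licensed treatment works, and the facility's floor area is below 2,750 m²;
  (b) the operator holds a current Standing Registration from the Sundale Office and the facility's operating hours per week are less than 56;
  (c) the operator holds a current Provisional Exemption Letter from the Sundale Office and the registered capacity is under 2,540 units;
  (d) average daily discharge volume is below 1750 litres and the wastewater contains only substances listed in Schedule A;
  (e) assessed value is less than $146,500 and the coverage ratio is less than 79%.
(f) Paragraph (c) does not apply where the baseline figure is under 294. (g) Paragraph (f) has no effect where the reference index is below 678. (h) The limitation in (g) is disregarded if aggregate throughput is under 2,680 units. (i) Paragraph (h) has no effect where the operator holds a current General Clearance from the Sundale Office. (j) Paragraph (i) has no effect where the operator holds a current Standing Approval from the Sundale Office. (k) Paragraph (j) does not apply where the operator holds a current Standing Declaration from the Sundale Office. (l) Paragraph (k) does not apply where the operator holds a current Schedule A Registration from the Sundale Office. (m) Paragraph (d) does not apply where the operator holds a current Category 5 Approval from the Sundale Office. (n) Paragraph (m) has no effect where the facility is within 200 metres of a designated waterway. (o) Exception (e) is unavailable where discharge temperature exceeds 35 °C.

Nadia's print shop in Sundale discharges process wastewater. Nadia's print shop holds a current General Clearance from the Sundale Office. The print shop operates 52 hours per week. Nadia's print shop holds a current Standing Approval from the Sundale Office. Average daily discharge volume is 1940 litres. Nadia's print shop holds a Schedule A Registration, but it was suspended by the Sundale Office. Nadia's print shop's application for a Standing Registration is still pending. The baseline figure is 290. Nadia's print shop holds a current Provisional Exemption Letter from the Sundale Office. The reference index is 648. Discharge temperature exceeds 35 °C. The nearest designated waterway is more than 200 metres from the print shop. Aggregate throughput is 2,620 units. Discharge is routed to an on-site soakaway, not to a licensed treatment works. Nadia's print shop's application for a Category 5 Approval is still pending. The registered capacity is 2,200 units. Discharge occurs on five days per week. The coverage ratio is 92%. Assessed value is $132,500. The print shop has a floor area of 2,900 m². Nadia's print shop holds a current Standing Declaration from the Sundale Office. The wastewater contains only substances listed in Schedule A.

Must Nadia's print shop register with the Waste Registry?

Exception (a) does not apply: discharge occurs on five days per week.
Exception (b) fails — no current Standing Registration is held.
Exception (c) is satisfied on its face — a current Provisional Exemption Letter is held; the registered capacity is 2,200 units, under the 2,540 units limit. Applying paragraphs (f)–(l): (f) would limit (c) — the baseline figure is 290, under the 294 limit — but (g) sets (f) aside: (g) operates against (f): the reference index is 648, below the 678 limit. (h) is triggered (aggregate throughput is 2,620 units, under the 2,680 units limit), but yields to (i): (i) operates against (h): a current General Clearance is held. (j) would limit (i) — a current Standing Approval is held — but (k) sets (j) aside: (k) applies — a current Standing Declaration is held. (l) is not triggered (there is no Schedule A Registration in force), so (k) stands. (c) remains available.
Exception (d) fails — average daily discharge volume is 1940 litres, not below 1750 litres.
Exception (e) fails — the coverage ratio is 92%, not less than 79%.

No — exception (c) applies; Nadia's print shop is not required to register with the Waste Registry.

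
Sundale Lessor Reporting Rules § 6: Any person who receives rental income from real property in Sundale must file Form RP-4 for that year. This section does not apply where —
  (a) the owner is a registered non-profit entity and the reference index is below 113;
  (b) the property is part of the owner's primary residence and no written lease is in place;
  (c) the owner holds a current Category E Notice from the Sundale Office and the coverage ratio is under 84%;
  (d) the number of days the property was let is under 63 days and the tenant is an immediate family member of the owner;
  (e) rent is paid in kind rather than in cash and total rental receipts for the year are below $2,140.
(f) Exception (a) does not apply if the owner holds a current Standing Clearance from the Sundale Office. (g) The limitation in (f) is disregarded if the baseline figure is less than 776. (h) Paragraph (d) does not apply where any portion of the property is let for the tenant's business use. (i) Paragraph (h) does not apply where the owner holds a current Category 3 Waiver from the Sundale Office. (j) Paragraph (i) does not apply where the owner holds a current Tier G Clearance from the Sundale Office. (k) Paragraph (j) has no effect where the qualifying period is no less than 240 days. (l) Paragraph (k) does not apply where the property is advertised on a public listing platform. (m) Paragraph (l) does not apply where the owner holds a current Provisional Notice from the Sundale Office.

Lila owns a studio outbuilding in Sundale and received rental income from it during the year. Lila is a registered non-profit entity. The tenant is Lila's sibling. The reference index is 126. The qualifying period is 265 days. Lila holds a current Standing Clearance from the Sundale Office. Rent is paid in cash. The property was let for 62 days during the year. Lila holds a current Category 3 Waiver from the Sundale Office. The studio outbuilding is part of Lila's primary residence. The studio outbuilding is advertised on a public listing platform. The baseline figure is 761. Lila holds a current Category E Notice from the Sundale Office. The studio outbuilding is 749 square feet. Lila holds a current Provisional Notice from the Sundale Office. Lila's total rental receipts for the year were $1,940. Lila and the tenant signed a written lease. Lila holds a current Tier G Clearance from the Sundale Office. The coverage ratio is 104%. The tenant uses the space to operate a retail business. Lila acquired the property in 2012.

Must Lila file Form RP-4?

Exception (a) does not apply: the reference index is 126, not below 113.
Exception (b) fails — a written lease is in place.
Exception (c) requires that the coverage ratio is under 84%; but the coverage ratio is 104%, not under 84%, so (c) is unavailable.
Exception (d): the number of days the property was let is 62 days, under the 63 days limit; the tenant is an immediate family member — every condition holds. Under paragraphs (h)–(m): (h) would limit (d) — the space is let for business use — but (i) sets (h) aside: (i) operates against (h): a current Category 3 Waiver is held. (j) applies (a current Tier G Clearance is held), but is set aside by (k): (k) operates against (j): the qualifying period is 265 days, meeting the 240 days threshold. (l) would limit (k) — the property is publicly advertised — but (m) sets (l) aside: (m) operates against (l): a current Provisional Notice is held. So (d) applies.
Exception (e) does not apply: rent is paid in cash.

No — exception (d) applies; Lila is not required to file Form RP-4.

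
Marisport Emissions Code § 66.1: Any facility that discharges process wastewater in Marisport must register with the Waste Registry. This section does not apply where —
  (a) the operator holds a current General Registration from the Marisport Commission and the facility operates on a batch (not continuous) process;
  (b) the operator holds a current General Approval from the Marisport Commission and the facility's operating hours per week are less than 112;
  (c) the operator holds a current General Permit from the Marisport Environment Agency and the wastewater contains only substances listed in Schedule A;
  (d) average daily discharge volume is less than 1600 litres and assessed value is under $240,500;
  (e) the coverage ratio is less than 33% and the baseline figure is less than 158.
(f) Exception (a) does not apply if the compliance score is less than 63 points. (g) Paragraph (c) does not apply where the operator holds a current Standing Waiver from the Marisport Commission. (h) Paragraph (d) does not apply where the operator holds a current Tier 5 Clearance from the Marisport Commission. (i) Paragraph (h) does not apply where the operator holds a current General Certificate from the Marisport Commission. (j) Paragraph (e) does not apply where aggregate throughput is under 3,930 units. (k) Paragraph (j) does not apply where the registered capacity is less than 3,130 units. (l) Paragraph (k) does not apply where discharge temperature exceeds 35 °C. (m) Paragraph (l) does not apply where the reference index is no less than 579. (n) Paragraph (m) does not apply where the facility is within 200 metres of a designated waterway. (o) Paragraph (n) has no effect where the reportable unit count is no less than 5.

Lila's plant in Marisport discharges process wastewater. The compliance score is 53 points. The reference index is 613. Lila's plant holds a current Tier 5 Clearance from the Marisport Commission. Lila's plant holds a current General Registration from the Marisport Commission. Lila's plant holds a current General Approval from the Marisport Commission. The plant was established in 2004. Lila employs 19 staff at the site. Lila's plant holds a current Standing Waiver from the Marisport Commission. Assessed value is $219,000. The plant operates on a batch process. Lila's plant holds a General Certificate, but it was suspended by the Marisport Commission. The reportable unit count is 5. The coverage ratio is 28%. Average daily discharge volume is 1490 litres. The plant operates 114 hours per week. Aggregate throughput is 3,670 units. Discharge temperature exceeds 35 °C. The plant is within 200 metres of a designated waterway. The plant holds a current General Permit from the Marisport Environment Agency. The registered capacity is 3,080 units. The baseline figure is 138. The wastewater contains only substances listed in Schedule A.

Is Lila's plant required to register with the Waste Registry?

No — exception (e) applies; Lila's plant is not required to register with the Waste Registry.

Exception (a) is satisfied on its face — a current General Registration is held; the facility operates on a batch process. But: (f) operates against (a): the compliance score is 53 points, less than the 63 points limit. So (a) is unavailable.
Exception (b) fails — the facility's operating hours per week are 114, not less than 112.
Exception (c) is satisfied on its face — a current General Permit is held; the wastewater is Schedule-A-only. However, paragraph (g) must be considered: (g) operates against (c): a current Standing Waiver is held. (c) is therefore removed.
Exception (d): average daily discharge volume is 1490 litres, less than the 1600 litres limit; assessed value is $219,000, under the $240,500 limit — every condition holds. But: (h) is engaged — a current Tier 5 Clearance is held. (i), which would lift (h), is inapplicable — there is no General Certificate in force. Exception (d) does not apply.
All of (e)'s requirements are met (the coverage ratio is 28%, less than the 33% limit; the baseline figure is 138, less than the 158 limit). Considering the limiting provisions: (j) is engaged (aggregate throughput is 3,670 units, under the 3,930 units limit), but is itself disapplied by (k): (k) operates against (j): the registered capacity is 3,080 units, less than the 3,130 units limit. (l) is engaged (discharge temperature exceeds 35 °C), but yields to (m): (m) is triggered — the reference index is 613, meeting the 579 threshold. (n) would limit (m) — the plant is within 200 m of a designated waterway — but (o) sets (n) aside: (o) operates against (n): the reportable unit count is 5, meeting the 5 threshold. Exception (e) stands.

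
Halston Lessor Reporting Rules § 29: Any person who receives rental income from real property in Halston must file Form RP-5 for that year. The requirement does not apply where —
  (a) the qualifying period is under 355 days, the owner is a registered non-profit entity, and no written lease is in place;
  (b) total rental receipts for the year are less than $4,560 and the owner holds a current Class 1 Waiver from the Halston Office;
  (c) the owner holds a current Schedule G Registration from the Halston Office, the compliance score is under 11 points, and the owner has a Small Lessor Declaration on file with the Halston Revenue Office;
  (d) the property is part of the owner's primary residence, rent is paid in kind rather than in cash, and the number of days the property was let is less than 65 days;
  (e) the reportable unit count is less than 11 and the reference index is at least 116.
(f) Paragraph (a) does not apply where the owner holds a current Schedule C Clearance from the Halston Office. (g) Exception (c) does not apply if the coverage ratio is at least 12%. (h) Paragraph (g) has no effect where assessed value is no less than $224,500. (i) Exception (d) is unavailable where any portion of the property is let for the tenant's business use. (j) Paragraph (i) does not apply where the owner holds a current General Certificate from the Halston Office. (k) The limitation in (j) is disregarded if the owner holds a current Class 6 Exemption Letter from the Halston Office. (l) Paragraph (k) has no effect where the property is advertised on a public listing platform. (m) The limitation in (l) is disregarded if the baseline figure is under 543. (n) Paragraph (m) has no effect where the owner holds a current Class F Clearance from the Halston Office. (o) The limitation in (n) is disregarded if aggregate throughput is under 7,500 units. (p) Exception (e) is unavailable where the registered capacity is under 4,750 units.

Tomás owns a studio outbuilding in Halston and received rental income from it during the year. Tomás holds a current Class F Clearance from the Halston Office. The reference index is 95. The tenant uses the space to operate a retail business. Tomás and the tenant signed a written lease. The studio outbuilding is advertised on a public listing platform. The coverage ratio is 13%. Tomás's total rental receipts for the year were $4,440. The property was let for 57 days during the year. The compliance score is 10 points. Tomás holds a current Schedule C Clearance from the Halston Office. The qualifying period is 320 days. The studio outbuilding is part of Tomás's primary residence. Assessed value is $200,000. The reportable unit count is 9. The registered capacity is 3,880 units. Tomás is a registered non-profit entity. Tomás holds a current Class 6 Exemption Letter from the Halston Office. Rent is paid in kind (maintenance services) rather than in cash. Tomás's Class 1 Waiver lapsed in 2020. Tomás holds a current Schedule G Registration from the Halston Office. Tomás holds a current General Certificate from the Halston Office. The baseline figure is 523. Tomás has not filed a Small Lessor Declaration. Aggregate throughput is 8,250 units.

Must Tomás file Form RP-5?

No — exception (d) applies; Tomás is not required to file Form RP-5.

Exception (a) does not apply: a written lease is in place.
Exception (b) fails — the Class 1 Waiver is not current.
Exception (c) fails — no Small Lessor Declaration is on file.
Exception (d) is satisfied on its face — the studio outbuilding is part of the primary residence; rent is paid in kind; the number of days the property was let is 57 days, less than the 65 days limit. Considering the limiting provisions: (i) applies (the space is let for business use), but is itself disapplied by (j): (j) is engaged — a current General Certificate is held. (k) is triggered (a current Class 6 Exemption Letter is held), but is set aside by (l): (l) operates — the property is publicly advertised. (m) would limit (l) — the baseline figure is 523, under the 543 limit — but (n) sets (m) aside: (n) operates against (m): a current Class F Clearance is held. (o) is not engaged (aggregate throughput is 8,250 units, not under 7,500 units), so (n) stands. Exception (d) stands.
Exception (e) fails — the reference index is 95, short of 116.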